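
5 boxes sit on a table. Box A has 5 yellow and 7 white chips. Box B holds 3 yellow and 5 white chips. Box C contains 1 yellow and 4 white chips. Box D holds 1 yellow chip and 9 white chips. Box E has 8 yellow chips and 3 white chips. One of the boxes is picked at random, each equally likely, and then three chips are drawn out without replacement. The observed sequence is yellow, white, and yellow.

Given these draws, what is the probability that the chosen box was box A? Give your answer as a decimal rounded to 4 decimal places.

Under each hypothesis, the probability of the observed sequence is: P(data | box A) = (5/12)(7/11)(4/10) = 0.10606; P(data | box B) = (3/8)(5/7)(2/6) = 0.089286; P(data | box C) = (1/5)(4/4)(0/3) = 0; P(data | box D) = (1/10)(9/9)(0/8) = 0; P(data | box E) = (8/11)(3/10)(7/9) = 0.1697.
The prior-weighted likelihoods are 1/5 · 0.10606 = 0.021212, 1/5 · 0.089286 = 0.017857, 1/5 · 0 = 0, 1/5 · 0 = 0, 1/5 · 0.1697 = 0.033939; with total 0.073009.
So P(box A | data) = (0.021212) / (0.073009) = 0.29054.

0.2905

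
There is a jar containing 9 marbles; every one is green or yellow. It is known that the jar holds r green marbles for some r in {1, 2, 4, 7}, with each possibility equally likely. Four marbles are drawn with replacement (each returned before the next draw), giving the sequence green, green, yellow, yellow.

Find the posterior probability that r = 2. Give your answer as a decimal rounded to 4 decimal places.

0.2290

The likelihood of the observed sequence under each hypothesis: P(data | r = 1) = (1/9)(1/9)(8/9)(8/9) = 0.0097546; P(data | r = 2) = (2/9)(2/9)(7/9)(7/9) = 0.029873; P(data | r = 4) = (4/9)(4/9)(5/9)(5/9) = 0.060966; P(data | r = 7) = (7/9)(7/9)(2/9)(2/9) = 0.029873.
Weighting by the prior gives 1/4 · 0.0097546 = 0.0024387, 1/4 · 0.029873 = 0.0074684, 1/4 · 0.060966 = 0.015242, 1/4 · 0.029873 = 0.0074684; summing to 0.032617.
Therefore the posterior P(r = 2 | data) = (0.0074684) / (0.032617) = 0.22897.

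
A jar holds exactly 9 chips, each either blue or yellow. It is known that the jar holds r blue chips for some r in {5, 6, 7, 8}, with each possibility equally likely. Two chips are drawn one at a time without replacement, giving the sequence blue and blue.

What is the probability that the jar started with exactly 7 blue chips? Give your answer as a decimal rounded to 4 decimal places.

0.2838

The likelihood of the observed sequence under each hypothesis: P(data | r = 5) = (5/9)(4/8) = 5/18; P(data | r = 6) = (6/9)(5/8) = 5/12; P(data | r = 7) = (7/9)(6/8) = 7/12; P(data | r = 8) = (8/9)(7/8) = 7/9.
The prior-weighted likelihoods are 1/4 · 5/18 = 5/72, 1/4 · 5/12 = 5/48, 1/4 · 7/12 = 7/48, 1/4 · 7/9 = 7/36; these sum to 37/72.
By Bayes' rule, P(r = 7 | data) = (7/48) / (37/72) = 21/74.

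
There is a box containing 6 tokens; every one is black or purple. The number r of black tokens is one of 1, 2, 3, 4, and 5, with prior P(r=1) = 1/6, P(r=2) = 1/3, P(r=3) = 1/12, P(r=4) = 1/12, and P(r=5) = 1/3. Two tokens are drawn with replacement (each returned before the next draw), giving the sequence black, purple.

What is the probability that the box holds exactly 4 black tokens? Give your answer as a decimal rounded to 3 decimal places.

Compute the likelihood of the observed sequence for each case: P(data | r = 1) = (1/6)(5/6) = 5/36; P(data | r = 2) = (2/6)(4/6) = 2/9; P(data | r = 3) = (3/6)(3/6) = 1/4; P(data | r = 4) = (4/6)(2/6) = 2/9; P(data | r = 5) = (5/6)(1/6) = 5/36.
Weighting by the prior gives 1/6 · 5/36 = 5/216, 1/3 · 2/9 = 2/27, 1/12 · 1/4 = 1/48, 1/12 · 2/9 = 1/54, 1/3 · 5/36 = 5/108; these sum to 79/432.
Hence P(r = 4 | data) = (1/54) / (79/432) = 8/79.

0.101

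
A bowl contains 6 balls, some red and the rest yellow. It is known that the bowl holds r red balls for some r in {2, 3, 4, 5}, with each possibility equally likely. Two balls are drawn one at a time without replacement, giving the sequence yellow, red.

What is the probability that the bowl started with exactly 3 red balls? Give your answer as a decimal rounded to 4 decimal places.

Compute the likelihood of the observed sequence for each case: P(data | r = 2) = (4/6)(2/5) = 4/15; P(data | r = 3) = (3/6)(3/5) = 3/10; P(data | r = 4) = (2/6)(4/5) = 4/15; P(data | r = 5) = (1/6)(5/5) = 1/6.
The prior-weighted likelihoods are 1/4 · 4/15 = 1/15, 1/4 · 3/10 = 3/40, 1/4 · 4/15 = 1/15, 1/4 · 1/6 = 1/24; with total 1/4.
By Bayes' rule, P(r = 3 | data) = (3/40) / (1/4) = 3/10.

0.3000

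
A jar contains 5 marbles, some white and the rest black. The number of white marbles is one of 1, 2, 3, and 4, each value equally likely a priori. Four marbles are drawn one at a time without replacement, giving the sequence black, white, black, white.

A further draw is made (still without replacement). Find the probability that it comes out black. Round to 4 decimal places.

Under each hypothesis, the probability of the observed sequence is: P(data | r = 1) = (4/5)(1/4)(3/3)(0/2) = 0; P(data | r = 2) = (3/5)(2/4)(2/3)(1/2) = 1/10; P(data | r = 3) = (2/5)(3/4)(1/3)(2/2) = 1/10; P(data | r = 4) = (1/5)(4/4)(0/3) = 0.
Multiplying each by its prior: 1/4 · 0 = 0, 1/4 · 1/10 = 1/40, 1/4 · 1/10 = 1/40, 1/4 · 0 = 0; summing to 1/20.
Dividing through by the total gives posterior P(r = 1 | data) = 0, P(r = 2 | data) = 1/2, P(r = 3 | data) = 1/2, P(r = 4 | data) = 0.
Averaging over the posterior, P(black next | data) = (1)(1/2) + (0)(1/2) = 1/2.

0.5000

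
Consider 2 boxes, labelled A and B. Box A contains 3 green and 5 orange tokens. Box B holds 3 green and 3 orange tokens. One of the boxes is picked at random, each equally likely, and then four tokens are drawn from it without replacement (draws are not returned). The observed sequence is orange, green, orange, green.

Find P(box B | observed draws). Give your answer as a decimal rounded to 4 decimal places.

Compute the likelihood of the observed sequence for each case: P(data | box A) = (5/8)(3/7)(4/6)(2/5) = 1/14; P(data | box B) = (3/6)(3/5)(2/4)(2/3) = 1/10.
Multiplying each by its prior: 1/2 · 1/14 = 1/28, 1/2 · 1/10 = 1/20; with total 3/35.
Therefore the posterior P(box B | data) = (1/20) / (3/35) = 7/12.

0.5833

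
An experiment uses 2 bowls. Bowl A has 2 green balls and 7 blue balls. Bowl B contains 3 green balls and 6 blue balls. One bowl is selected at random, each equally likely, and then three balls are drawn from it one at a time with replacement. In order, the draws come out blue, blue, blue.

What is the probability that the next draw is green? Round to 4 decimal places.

Compute the likelihood of the observed sequence for each case: P(data | bowl A) = (7/9)(7/9)(7/9) = 0.47051; P(data | bowl B) = (6/9)(6/9)(6/9) = 0.2963.
The prior-weighted likelihoods are 1/2 · 0.47051 = 0.23525, 1/2 · 0.2963 = 0.14815; with total 0.3834.
The posterior is then P(bowl A | data) = 0.6136, P(bowl B | data) = 0.3864.
So P(green next | data) = Σ P(green next | H) P(H | data) = (2/9)(0.6136) + (1/3)(0.3864) = 0.26516.

0.2652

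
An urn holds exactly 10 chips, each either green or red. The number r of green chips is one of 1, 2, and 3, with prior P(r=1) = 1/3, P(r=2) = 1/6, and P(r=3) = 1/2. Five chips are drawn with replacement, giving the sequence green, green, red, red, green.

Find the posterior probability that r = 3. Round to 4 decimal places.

For each hypothesis, P(data | H) works out to: P(data | r = 1) = (1/10)(1/10)(9/10)(9/10)(1/10) = 0.00081; P(data | r = 2) = (2/10)(2/10)(8/10)(8/10)(2/10) = 0.00512; P(data | r = 3) = (3/10)(3/10)(7/10)(7/10)(3/10) = 0.01323.
Multiplying each by its prior: 1/3 · 0.00081 = 0.00027, 1/6 · 0.00512 = 0.00085333, 1/2 · 0.01323 = 0.006615; with total 0.0077383.
Hence P(r = 3 | data) = (0.006615) / (0.0077383) = 0.85484.

0.8548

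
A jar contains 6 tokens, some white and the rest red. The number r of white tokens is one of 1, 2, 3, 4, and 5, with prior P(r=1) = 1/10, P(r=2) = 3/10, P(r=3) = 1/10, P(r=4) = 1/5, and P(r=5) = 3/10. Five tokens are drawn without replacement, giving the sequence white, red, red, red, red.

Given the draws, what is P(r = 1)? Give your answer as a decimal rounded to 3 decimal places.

0.455

The likelihood of the observed sequence under each hypothesis: P(data | r = 1) = (1/6)(5/5)(4/4)(3/3)(2/2) = 1/6; P(data | r = 2) = (2/6)(4/5)(3/4)(2/3)(1/2) = 1/15; P(data | r = 3) = (3/6)(3/5)(2/4)(1/3)(0/2) = 0; P(data | r = 4) = (4/6)(2/5)(1/4)(0/3) = 0; P(data | r = 5) = (5/6)(1/5)(0/4) = 0.
Weighting by the prior gives 1/10 · 1/6 = 1/60, 3/10 · 1/15 = 1/50, 1/10 · 0 = 0, 1/5 · 0 = 0, 3/10 · 0 = 0; summing to 11/300.
Therefore the posterior P(r = 1 | data) = (1/60) / (11/300) = 5/11.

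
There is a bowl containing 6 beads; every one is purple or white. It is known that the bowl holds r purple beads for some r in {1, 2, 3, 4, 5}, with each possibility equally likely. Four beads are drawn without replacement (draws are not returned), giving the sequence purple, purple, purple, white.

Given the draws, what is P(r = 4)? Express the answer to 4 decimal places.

0.3810

For each hypothesis, P(data | H) works out to: P(data | r = 1) = (1/6)(0/5) = 0; P(data | r = 2) = (2/6)(1/5)(0/4) = 0; P(data | r = 3) = (3/6)(2/5)(1/4)(3/3) = 1/20; P(data | r = 4) = (4/6)(3/5)(2/4)(2/3) = 2/15; P(data | r = 5) = (5/6)(4/5)(3/4)(1/3) = 1/6.
Multiplying each by its prior: 1/5 · 0 = 0, 1/5 · 0 = 0, 1/5 · 1/20 = 1/100, 1/5 · 2/15 = 2/75, 1/5 · 1/6 = 1/30; with total 7/100.
By Bayes' rule, P(r = 4 | data) = (2/75) / (7/100) = 8/21.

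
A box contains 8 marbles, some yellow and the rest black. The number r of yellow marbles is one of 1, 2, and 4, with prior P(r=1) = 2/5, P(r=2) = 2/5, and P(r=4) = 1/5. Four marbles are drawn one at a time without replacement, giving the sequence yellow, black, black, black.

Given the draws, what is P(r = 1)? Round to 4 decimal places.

0.4217

Compute the likelihood of the observed sequence for each case: P(data | r = 1) = (1/8)(7/7)(6/6)(5/5) = 1/8; P(data | r = 2) = (2/8)(6/7)(5/6)(4/5) = 1/7; P(data | r = 4) = (4/8)(4/7)(3/6)(2/5) = 2/35.
The prior-weighted likelihoods are 2/5 · 1/8 = 1/20, 2/5 · 1/7 = 2/35, 1/5 · 2/35 = 2/175; with total 83/700.
Hence P(r = 1 | data) = (1/20) / (83/700) = 35/83.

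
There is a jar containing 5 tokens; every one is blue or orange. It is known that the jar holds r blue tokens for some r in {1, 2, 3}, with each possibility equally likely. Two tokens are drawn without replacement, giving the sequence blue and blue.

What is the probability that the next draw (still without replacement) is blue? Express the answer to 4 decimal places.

For each hypothesis, P(data | H) works out to: P(data | r = 1) = (1/5)(0/4) = 0; P(data | r = 2) = (2/5)(1/4) = 1/10; P(data | r = 3) = (3/5)(2/4) = 3/10.
The prior-weighted likelihoods are 1/3 · 0 = 0, 1/3 · 1/10 = 1/30, 1/3 · 3/10 = 1/10; with total 2/15.
The posterior is then P(r = 1 | data) = 0, P(r = 2 | data) = 1/4, P(r = 3 | data) = 3/4.
So P(blue next | data) = Σ P(blue next | H) P(H | data) = (0)(1/4) + (1/3)(3/4) = 1/4.

0.2500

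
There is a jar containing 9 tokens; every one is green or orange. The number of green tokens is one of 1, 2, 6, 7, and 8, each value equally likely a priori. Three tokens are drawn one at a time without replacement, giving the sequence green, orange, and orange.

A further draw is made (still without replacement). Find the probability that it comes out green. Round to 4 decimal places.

Under each hypothesis, the probability of the observed sequence is: P(data | r = 1) = (1/9)(8/8)(7/7) = 1/9; P(data | r = 2) = (2/9)(7/8)(6/7) = 1/6; P(data | r = 6) = (6/9)(3/8)(2/7) = 1/14; P(data | r = 7) = (7/9)(2/8)(1/7) = 1/36; P(data | r = 8) = (8/9)(1/8)(0/7) = 0.
Weighting by the prior gives 1/5 · 1/9 = 1/45, 1/5 · 1/6 = 1/30, 1/5 · 1/14 = 1/70, 1/5 · 1/36 = 1/180, 1/5 · 0 = 0; with total 19/252.
The posterior is then P(r = 1 | data) = 28/95, P(r = 2 | data) = 42/95, P(r = 6 | data) = 18/95, P(r = 7 | data) = 7/95, P(r = 8 | data) = 0.
Averaging over the posterior, P(green next | data) = (0)(28/95) + (1/6)(42/95) + (5/6)(18/95) + (1)(7/95) = 29/95.

0.3053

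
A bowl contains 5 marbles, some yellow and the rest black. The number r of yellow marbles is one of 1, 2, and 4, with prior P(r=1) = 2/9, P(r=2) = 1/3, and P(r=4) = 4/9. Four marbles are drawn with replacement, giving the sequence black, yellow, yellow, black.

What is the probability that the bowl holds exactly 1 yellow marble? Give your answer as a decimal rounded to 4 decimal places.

0.1569

Under each hypothesis, the probability of the observed sequence is: P(data | r = 1) = (4/5)(1/5)(1/5)(4/5) = 0.0256; P(data | r = 2) = (3/5)(2/5)(2/5)(3/5) = 0.0576; P(data | r = 4) = (1/5)(4/5)(4/5)(1/5) = 0.0256.
The prior-weighted likelihoods are 2/9 · 0.0256 = 0.0056889, 1/3 · 0.0576 = 0.0192, 4/9 · 0.0256 = 0.011378; these sum to 0.036267.
So P(r = 1 | data) = (0.0056889) / (0.036267) = 0.15686.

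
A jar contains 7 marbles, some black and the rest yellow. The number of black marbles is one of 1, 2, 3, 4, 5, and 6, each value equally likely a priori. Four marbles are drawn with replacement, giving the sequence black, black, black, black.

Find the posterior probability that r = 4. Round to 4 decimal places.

Under each hypothesis, the probability of the observed sequence is: P(data | r = 1) = (1/7)(1/7)(1/7)(1/7) = 0.00041649; P(data | r = 2) = (2/7)(2/7)(2/7)(2/7) = 0.0066639; P(data | r = 3) = (3/7)(3/7)(3/7)(3/7) = 0.033736; P(data | r = 4) = (4/7)(4/7)(4/7)(4/7) = 0.10662; P(data | r = 5) = (5/7)(5/7)(5/7)(5/7) = 0.26031; P(data | r = 6) = (6/7)(6/7)(6/7)(6/7) = 0.53978.
Weighting by the prior gives 1/6 · 0.00041649 = 6.9416e-05, 1/6 · 0.0066639 = 0.0011106, 1/6 · 0.033736 = 0.0056227, 1/6 · 0.10662 = 0.01777, 1/6 · 0.26031 = 0.043385, 1/6 · 0.53978 = 0.089963; summing to 0.15792.
So P(r = 4 | data) = (0.01777) / (0.15792) = 0.11253.

0.1125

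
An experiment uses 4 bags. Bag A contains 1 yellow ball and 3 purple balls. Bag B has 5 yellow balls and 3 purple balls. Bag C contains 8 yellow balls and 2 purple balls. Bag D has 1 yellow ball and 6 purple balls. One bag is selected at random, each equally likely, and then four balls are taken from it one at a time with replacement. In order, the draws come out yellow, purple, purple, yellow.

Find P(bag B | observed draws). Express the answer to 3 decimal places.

Under each hypothesis, the probability of the observed sequence is: P(data | bag A) = (1/4)(3/4)(3/4)(1/4) = 0.035156; P(data | bag B) = (5/8)(3/8)(3/8)(5/8) = 0.054932; P(data | bag C) = (8/10)(2/10)(2/10)(8/10) = 0.0256; P(data | bag D) = (1/7)(6/7)(6/7)(1/7) = 0.014994.
Weighting by the prior gives 1/4 · 0.035156 = 0.0087891, 1/4 · 0.054932 = 0.013733, 1/4 · 0.0256 = 0.0064, 1/4 · 0.014994 = 0.0037484; these sum to 0.03267.
Therefore the posterior P(bag B | data) = (0.013733) / (0.03267) = 0.42035.

0.420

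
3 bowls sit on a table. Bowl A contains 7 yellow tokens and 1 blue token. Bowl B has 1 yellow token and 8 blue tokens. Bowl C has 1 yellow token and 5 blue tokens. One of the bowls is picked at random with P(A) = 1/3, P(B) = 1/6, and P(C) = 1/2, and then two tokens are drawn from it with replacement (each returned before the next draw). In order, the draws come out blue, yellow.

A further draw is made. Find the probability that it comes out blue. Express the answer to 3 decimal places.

Under each hypothesis, the probability of the observed sequence is: P(data | bowl A) = (1/8)(7/8) = 0.10938; P(data | bowl B) = (8/9)(1/9) = 0.098765; P(data | bowl C) = (5/6)(1/6) = 0.13889.
The prior-weighted likelihoods are 1/3 · 0.10938 = 0.036458, 1/6 · 0.098765 = 0.016461, 1/2 · 0.13889 = 0.069444; summing to 0.12236.
Normalising, the posterior is P(bowl A | data) = 0.29795, P(bowl B | data) = 0.13452, P(bowl C | data) = 0.56752.
The predictive probability is P(blue next | data) = (1/8)(0.29795) + (8/9)(0.13452) + (5/6)(0.56752) = 0.62976.

0.630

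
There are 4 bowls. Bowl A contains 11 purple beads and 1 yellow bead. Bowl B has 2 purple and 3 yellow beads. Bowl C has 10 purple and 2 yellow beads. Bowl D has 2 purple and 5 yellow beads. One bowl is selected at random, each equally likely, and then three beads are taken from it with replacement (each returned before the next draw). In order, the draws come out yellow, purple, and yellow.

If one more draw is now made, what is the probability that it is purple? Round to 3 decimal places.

0.390

For each hypothesis, P(data | H) works out to: P(data | bowl A) = (1/12)(11/12)(1/12) = 0.0063657; P(data | bowl B) = (3/5)(2/5)(3/5) = 0.144; P(data | bowl C) = (2/12)(10/12)(2/12) = 0.023148; P(data | bowl D) = (5/7)(2/7)(5/7) = 0.14577.
Weighting by the prior gives 1/4 · 0.0063657 = 0.0015914, 1/4 · 0.144 = 0.036, 1/4 · 0.023148 = 0.005787, 1/4 · 0.14577 = 0.036443; with total 0.079822.
Dividing through by the total gives posterior P(bowl A | data) = 0.019937, P(bowl B | data) = 0.45101, P(bowl C | data) = 0.0725, P(bowl D | data) = 0.45656.
The predictive probability is P(purple next | data) = (11/12)(0.019937) + (2/5)(0.45101) + (5/6)(0.0725) + (2/7)(0.45656) = 0.38954.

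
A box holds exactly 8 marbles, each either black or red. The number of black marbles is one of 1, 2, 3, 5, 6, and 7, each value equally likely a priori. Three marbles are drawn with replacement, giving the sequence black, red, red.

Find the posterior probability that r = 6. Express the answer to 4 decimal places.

Under each hypothesis, the probability of the observed sequence is: P(data | r = 1) = (1/8)(7/8)(7/8) = 0.095703; P(data | r = 2) = (2/8)(6/8)(6/8) = 0.14062; P(data | r = 3) = (3/8)(5/8)(5/8) = 0.14648; P(data | r = 5) = (5/8)(3/8)(3/8) = 0.087891; P(data | r = 6) = (6/8)(2/8)(2/8) = 0.046875; P(data | r = 7) = (7/8)(1/8)(1/8) = 0.013672.
Multiplying each by its prior: 1/6 · 0.095703 = 0.015951, 1/6 · 0.14062 = 0.023438, 1/6 · 0.14648 = 0.024414, 1/6 · 0.087891 = 0.014648, 1/6 · 0.046875 = 0.0078125, 1/6 · 0.013672 = 0.0022786; these sum to 0.088542.
By Bayes' rule, P(r = 6 | data) = (0.0078125) / (0.088542) = 0.088235.

0.0882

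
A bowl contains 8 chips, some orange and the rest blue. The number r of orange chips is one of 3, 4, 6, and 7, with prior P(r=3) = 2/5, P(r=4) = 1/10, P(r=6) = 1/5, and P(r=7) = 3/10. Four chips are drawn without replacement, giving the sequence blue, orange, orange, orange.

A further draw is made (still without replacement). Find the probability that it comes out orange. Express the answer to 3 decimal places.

The likelihood of the observed sequence under each hypothesis: P(data | r = 3) = (5/8)(3/7)(2/6)(1/5) = 0.017857; P(data | r = 4) = (4/8)(4/7)(3/6)(2/5) = 0.057143; P(data | r = 6) = (2/8)(6/7)(5/6)(4/5) = 0.14286; P(data | r = 7) = (1/8)(7/7)(6/6)(5/5) = 0.125.
The prior-weighted likelihoods are 2/5 · 0.017857 = 0.0071429, 1/10 · 0.057143 = 0.0057143, 1/5 · 0.14286 = 0.028571, 3/10 · 0.125 = 0.0375; summing to 0.078929.
Dividing through by the total gives posterior P(r = 3 | data) = 0.090498, P(r = 4 | data) = 0.072398, P(r = 6 | data) = 0.36199, P(r = 7 | data) = 0.47511.
The predictive probability is P(orange next | data) = (0)(0.090498) + (1/4)(0.072398) + (3/4)(0.36199) + (1)(0.47511) = 0.76471.

0.765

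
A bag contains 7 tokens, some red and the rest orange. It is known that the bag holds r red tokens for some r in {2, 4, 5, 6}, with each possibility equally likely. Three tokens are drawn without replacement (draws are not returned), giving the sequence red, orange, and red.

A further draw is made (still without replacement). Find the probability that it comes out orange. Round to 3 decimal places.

Under each hypothesis, the probability of the observed sequence is: P(data | r = 2) = (2/7)(5/6)(1/5) = 1/21; P(data | r = 4) = (4/7)(3/6)(3/5) = 6/35; P(data | r = 5) = (5/7)(2/6)(4/5) = 4/21; P(data | r = 6) = (6/7)(1/6)(5/5) = 1/7.
Multiplying each by its prior: 1/4 · 1/21 = 1/84, 1/4 · 6/35 = 3/70, 1/4 · 4/21 = 1/21, 1/4 · 1/7 = 1/28; with total 29/210.
The posterior is then P(r = 2 | data) = 5/58, P(r = 4 | data) = 9/29, P(r = 5 | data) = 10/29, P(r = 6 | data) = 15/58.
So P(orange next | data) = Σ P(orange next | H) P(H | data) = (1)(5/58) + (1/2)(9/29) + (1/4)(10/29) + (0)(15/58) = 19/58.

0.328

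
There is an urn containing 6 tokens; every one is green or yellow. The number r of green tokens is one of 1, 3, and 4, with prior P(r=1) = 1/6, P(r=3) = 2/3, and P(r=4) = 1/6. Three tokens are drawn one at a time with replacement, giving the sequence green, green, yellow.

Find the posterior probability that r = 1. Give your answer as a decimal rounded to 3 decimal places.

0.034

Under each hypothesis, the probability of the observed sequence is: P(data | r = 1) = (1/6)(1/6)(5/6) = 0.023148; P(data | r = 3) = (3/6)(3/6)(3/6) = 0.125; P(data | r = 4) = (4/6)(4/6)(2/6) = 0.14815.
The prior-weighted likelihoods are 1/6 · 0.023148 = 0.003858, 2/3 · 0.125 = 0.083333, 1/6 · 0.14815 = 0.024691; with total 0.11188.
Therefore the posterior P(r = 1 | data) = (0.003858) / (0.11188) = 0.034483.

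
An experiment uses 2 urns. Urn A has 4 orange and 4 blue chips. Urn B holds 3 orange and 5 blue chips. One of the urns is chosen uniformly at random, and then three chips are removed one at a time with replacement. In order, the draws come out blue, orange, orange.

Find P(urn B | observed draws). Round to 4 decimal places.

0.4128

The likelihood of the observed sequence under each hypothesis: P(data | urn A) = (4/8)(4/8)(4/8) = 0.125; P(data | urn B) = (5/8)(3/8)(3/8) = 0.087891.
Multiplying each by its prior: 1/2 · 0.125 = 0.0625, 1/2 · 0.087891 = 0.043945; with total 0.10645.
Therefore the posterior P(urn B | data) = (0.043945) / (0.10645) = 0.41284.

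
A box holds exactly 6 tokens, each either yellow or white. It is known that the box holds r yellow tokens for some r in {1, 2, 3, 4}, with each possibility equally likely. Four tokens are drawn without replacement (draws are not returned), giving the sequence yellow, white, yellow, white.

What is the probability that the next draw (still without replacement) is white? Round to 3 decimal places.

For each hypothesis, P(data | H) works out to: P(data | r = 1) = (1/6)(5/5)(0/4) = 0; P(data | r = 2) = (2/6)(4/5)(1/4)(3/3) = 1/15; P(data | r = 3) = (3/6)(3/5)(2/4)(2/3) = 1/10; P(data | r = 4) = (4/6)(2/5)(3/4)(1/3) = 1/15.
Weighting by the prior gives 1/4 · 0 = 0, 1/4 · 1/15 = 1/60, 1/4 · 1/10 = 1/40, 1/4 · 1/15 = 1/60; these sum to 7/120.
The posterior is then P(r = 1 | data) = 0, P(r = 2 | data) = 2/7, P(r = 3 | data) = 3/7, P(r = 4 | data) = 2/7.
So P(white next | data) = Σ P(white next | H) P(H | data) = (1)(2/7) + (1/2)(3/7) + (0)(2/7) = 1/2.

0.500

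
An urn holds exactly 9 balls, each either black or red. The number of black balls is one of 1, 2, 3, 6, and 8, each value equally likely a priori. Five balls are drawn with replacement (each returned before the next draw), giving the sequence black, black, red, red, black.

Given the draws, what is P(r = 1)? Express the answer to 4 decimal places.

Under each hypothesis, the probability of the observed sequence is: P(data | r = 1) = (1/9)(1/9)(8/9)(8/9)(1/9) = 0.0010838; P(data | r = 2) = (2/9)(2/9)(7/9)(7/9)(2/9) = 0.0066386; P(data | r = 3) = (3/9)(3/9)(6/9)(6/9)(3/9) = 0.016461; P(data | r = 6) = (6/9)(6/9)(3/9)(3/9)(6/9) = 0.032922; P(data | r = 8) = (8/9)(8/9)(1/9)(1/9)(8/9) = 0.0086708.
Weighting by the prior gives 1/5 · 0.0010838 = 0.00021677, 1/5 · 0.0066386 = 0.0013277, 1/5 · 0.016461 = 0.0032922, 1/5 · 0.032922 = 0.0065844, 1/5 · 0.0086708 = 0.0017342; summing to 0.013155.
By Bayes' rule, P(r = 1 | data) = (0.00021677) / (0.013155) = 0.016478.

0.0165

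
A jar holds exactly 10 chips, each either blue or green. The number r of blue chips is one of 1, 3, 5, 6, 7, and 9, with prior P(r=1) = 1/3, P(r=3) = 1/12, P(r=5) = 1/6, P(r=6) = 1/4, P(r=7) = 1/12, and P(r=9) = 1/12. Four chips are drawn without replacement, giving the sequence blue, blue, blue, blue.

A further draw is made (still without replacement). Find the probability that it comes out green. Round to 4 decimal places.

0.3557

The likelihood of the observed sequence under each hypothesis: P(data | r = 1) = (1/10)(0/9) = 0; P(data | r = 3) = (3/10)(2/9)(1/8)(0/7) = 0; P(data | r = 5) = (5/10)(4/9)(3/8)(2/7) = 1/42; P(data | r = 6) = (6/10)(5/9)(4/8)(3/7) = 1/14; P(data | r = 7) = (7/10)(6/9)(5/8)(4/7) = 1/6; P(data | r = 9) = (9/10)(8/9)(7/8)(6/7) = 3/5.
The prior-weighted likelihoods are 1/3 · 0 = 0, 1/12 · 0 = 0, 1/6 · 1/42 = 1/252, 1/4 · 1/14 = 1/56, 1/12 · 1/6 = 1/72, 1/12 · 3/5 = 1/20; summing to 3/35.
The posterior is then P(r = 1 | data) = 0, P(r = 3 | data) = 0, P(r = 5 | data) = 0.046296, P(r = 6 | data) = 0.20833, P(r = 7 | data) = 0.16204, P(r = 9 | data) = 0.58333.
So P(green next | data) = Σ P(green next | H) P(H | data) = (5/6)(0.046296) + (2/3)(0.20833) + (1/2)(0.16204) + (1/6)(0.58333) = 0.35571.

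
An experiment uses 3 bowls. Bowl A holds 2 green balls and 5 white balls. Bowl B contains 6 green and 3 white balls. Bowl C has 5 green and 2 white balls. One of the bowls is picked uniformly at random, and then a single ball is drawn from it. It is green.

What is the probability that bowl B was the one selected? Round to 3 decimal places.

Compute the likelihood of this draw for each case: P(data | bowl A) = (2/7) = 2/7; P(data | bowl B) = (6/9) = 2/3; P(data | bowl C) = (5/7) = 5/7.
Weighting by the prior gives 1/3 · 2/7 = 2/21, 1/3 · 2/3 = 2/9, 1/3 · 5/7 = 5/21; summing to 5/9.
So P(bowl B | data) = (2/9) / (5/9) = 2/5.

0.400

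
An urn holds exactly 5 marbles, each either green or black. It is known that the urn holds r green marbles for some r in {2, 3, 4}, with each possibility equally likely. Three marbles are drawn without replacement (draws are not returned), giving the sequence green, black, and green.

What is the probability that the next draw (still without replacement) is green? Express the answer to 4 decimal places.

0.6000

Compute the likelihood of the observed sequence for each case: P(data | r = 2) = (2/5)(3/4)(1/3) = 1/10; P(data | r = 3) = (3/5)(2/4)(2/3) = 1/5; P(data | r = 4) = (4/5)(1/4)(3/3) = 1/5.
The prior-weighted likelihoods are 1/3 · 1/10 = 1/30, 1/3 · 1/5 = 1/15, 1/3 · 1/5 = 1/15; these sum to 1/6.
Dividing through by the total gives posterior P(r = 2 | data) = 1/5, P(r = 3 | data) = 2/5, P(r = 4 | data) = 2/5.
So P(green next | data) = Σ P(green next | H) P(H | data) = (0)(1/5) + (1/2)(2/5) + (1)(2/5) = 3/5.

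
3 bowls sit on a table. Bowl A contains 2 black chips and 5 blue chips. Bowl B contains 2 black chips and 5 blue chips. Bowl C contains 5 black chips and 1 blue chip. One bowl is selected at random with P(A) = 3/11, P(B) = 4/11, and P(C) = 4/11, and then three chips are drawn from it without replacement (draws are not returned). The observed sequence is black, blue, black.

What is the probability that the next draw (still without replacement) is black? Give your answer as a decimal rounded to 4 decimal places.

Compute the likelihood of the observed sequence for each case: P(data | bowl A) = (2/7)(5/6)(1/5) = 1/21; P(data | bowl B) = (2/7)(5/6)(1/5) = 1/21; P(data | bowl C) = (5/6)(1/5)(4/4) = 1/6.
Multiplying each by its prior: 3/11 · 1/21 = 1/77, 4/11 · 1/21 = 4/231, 4/11 · 1/6 = 2/33; these sum to 1/11.
Dividing through by the total gives posterior P(bowl A | data) = 1/7, P(bowl B | data) = 4/21, P(bowl C | data) = 2/3.
The predictive probability is P(black next | data) = (0)(1/7) + (0)(4/21) + (1)(2/3) = 2/3.

0.6667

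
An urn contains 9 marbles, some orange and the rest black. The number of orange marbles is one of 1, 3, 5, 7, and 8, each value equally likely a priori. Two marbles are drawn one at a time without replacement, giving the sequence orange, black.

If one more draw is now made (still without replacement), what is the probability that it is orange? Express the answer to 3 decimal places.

The likelihood of the observed sequence under each hypothesis: P(data | r = 1) = (1/9)(8/8) = 1/9; P(data | r = 3) = (3/9)(6/8) = 1/4; P(data | r = 5) = (5/9)(4/8) = 5/18; P(data | r = 7) = (7/9)(2/8) = 7/36; P(data | r = 8) = (8/9)(1/8) = 1/9.
Weighting by the prior gives 1/5 · 1/9 = 1/45, 1/5 · 1/4 = 1/20, 1/5 · 5/18 = 1/18, 1/5 · 7/36 = 7/180, 1/5 · 1/9 = 1/45; with total 17/90.
Normalising, the posterior is P(r = 1 | data) = 2/17, P(r = 3 | data) = 9/34, P(r = 5 | data) = 5/17, P(r = 7 | data) = 7/34, P(r = 8 | data) = 2/17.
Averaging over the posterior, P(orange next | data) = (0)(2/17) + (2/7)(9/34) + (4/7)(5/17) + (6/7)(7/34) + (1)(2/17) = 64/119.

0.538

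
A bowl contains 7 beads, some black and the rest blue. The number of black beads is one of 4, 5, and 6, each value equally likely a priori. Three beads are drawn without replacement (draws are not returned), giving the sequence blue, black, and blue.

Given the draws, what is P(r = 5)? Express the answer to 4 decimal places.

The likelihood of the observed sequence under each hypothesis: P(data | r = 4) = (3/7)(4/6)(2/5) = 4/35; P(data | r = 5) = (2/7)(5/6)(1/5) = 1/21; P(data | r = 6) = (1/7)(6/6)(0/5) = 0.
Weighting by the prior gives 1/3 · 4/35 = 4/105, 1/3 · 1/21 = 1/63, 1/3 · 0 = 0; summing to 17/315.
By Bayes' rule, P(r = 5 | data) = (1/63) / (17/315) = 5/17.

0.2941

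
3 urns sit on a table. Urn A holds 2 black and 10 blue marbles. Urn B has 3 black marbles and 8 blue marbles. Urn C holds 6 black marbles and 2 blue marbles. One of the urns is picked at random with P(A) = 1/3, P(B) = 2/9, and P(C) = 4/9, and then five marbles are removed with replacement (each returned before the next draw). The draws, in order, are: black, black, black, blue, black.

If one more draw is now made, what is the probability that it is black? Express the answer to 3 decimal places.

0.735

Under each hypothesis, the probability of the observed sequence is: P(data | urn A) = (2/12)(2/12)(2/12)(10/12)(2/12) = 0.000643; P(data | urn B) = (3/11)(3/11)(3/11)(8/11)(3/11) = 0.0040236; P(data | urn C) = (6/8)(6/8)(6/8)(2/8)(6/8) = 0.079102.
The prior-weighted likelihoods are 1/3 · 0.000643 = 0.00021433, 2/9 · 0.0040236 = 0.00089413, 4/9 · 0.079102 = 0.035156; with total 0.036265.
The posterior is then P(urn A | data) = 0.0059103, P(urn B | data) = 0.024656, P(urn C | data) = 0.96943.
So P(black next | data) = Σ P(black next | H) P(H | data) = (1/6)(0.0059103) + (3/11)(0.024656) + (3/4)(0.96943) = 0.73478.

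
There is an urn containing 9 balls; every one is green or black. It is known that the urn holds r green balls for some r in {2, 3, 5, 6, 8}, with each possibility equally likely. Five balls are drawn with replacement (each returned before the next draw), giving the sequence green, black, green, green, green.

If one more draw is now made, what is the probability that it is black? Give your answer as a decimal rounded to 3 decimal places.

Under each hypothesis, the probability of the observed sequence is: P(data | r = 2) = (2/9)(7/9)(2/9)(2/9)(2/9) = 0.0018967; P(data | r = 3) = (3/9)(6/9)(3/9)(3/9)(3/9) = 0.0082305; P(data | r = 5) = (5/9)(4/9)(5/9)(5/9)(5/9) = 0.042338; P(data | r = 6) = (6/9)(3/9)(6/9)(6/9)(6/9) = 0.065844; P(data | r = 8) = (8/9)(1/9)(8/9)(8/9)(8/9) = 0.069366.
The prior-weighted likelihoods are 1/5 · 0.0018967 = 0.00037935, 1/5 · 0.0082305 = 0.0016461, 1/5 · 0.042338 = 0.0084675, 1/5 · 0.065844 = 0.013169, 1/5 · 0.069366 = 0.013873; these sum to 0.037535.
The posterior is then P(r = 2 | data) = 0.010106, P(r = 3 | data) = 0.043855, P(r = 5 | data) = 0.22559, P(r = 6 | data) = 0.35084, P(r = 8 | data) = 0.36961.
So P(black next | data) = Σ P(black next | H) P(H | data) = (7/9)(0.010106) + (2/3)(0.043855) + (4/9)(0.22559) + (1/3)(0.35084) + (1/9)(0.36961) = 0.29537.

0.295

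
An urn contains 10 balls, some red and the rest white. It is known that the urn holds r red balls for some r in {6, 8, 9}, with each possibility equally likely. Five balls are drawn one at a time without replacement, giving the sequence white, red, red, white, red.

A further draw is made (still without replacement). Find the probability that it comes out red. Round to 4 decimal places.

0.7273

Compute the likelihood of the observed sequence for each case: P(data | r = 6) = (4/10)(6/9)(5/8)(3/7)(4/6) = 1/21; P(data | r = 8) = (2/10)(8/9)(7/8)(1/7)(6/6) = 1/45; P(data | r = 9) = (1/10)(9/9)(8/8)(0/7) = 0.
Multiplying each by its prior: 1/3 · 1/21 = 1/63, 1/3 · 1/45 = 1/135, 1/3 · 0 = 0; summing to 22/945.
The posterior is then P(r = 6 | data) = 15/22, P(r = 8 | data) = 7/22, P(r = 9 | data) = 0.
So P(red next | data) = Σ P(red next | H) P(H | data) = (3/5)(15/22) + (1)(7/22) = 8/11.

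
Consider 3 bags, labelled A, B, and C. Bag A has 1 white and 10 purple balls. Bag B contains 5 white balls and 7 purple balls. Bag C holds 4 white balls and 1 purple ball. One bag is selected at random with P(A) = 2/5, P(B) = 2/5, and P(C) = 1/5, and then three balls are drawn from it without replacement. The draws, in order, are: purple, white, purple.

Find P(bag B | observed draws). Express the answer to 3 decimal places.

Under each hypothesis, the probability of the observed sequence is: P(data | bag A) = (10/11)(1/10)(9/9) = 1/11; P(data | bag B) = (7/12)(5/11)(6/10) = 7/44; P(data | bag C) = (1/5)(4/4)(0/3) = 0.
Multiplying each by its prior: 2/5 · 1/11 = 2/55, 2/5 · 7/44 = 7/110, 1/5 · 0 = 0; with total 1/10.
So P(bag B | data) = (7/110) / (1/10) = 7/11.

0.636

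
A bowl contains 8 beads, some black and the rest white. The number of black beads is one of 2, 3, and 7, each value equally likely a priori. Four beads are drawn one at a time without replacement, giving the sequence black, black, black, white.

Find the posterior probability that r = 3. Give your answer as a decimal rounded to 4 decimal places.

0.1250

Compute the likelihood of the observed sequence for each case: P(data | r = 2) = (2/8)(1/7)(0/6) = 0; P(data | r = 3) = (3/8)(2/7)(1/6)(5/5) = 1/56; P(data | r = 7) = (7/8)(6/7)(5/6)(1/5) = 1/8.
The prior-weighted likelihoods are 1/3 · 0 = 0, 1/3 · 1/56 = 1/168, 1/3 · 1/8 = 1/24; with total 1/21.
By Bayes' rule, P(r = 3 | data) = (1/168) / (1/21) = 1/8.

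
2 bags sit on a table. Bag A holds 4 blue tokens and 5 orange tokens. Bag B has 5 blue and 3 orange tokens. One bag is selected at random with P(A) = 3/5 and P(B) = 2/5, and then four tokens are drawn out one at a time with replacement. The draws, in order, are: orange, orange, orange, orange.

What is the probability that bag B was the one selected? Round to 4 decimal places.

The likelihood of the observed sequence under each hypothesis: P(data | bag A) = (5/9)(5/9)(5/9)(5/9) = 0.09526; P(data | bag B) = (3/8)(3/8)(3/8)(3/8) = 0.019775.
Multiplying each by its prior: 3/5 · 0.09526 = 0.057156, 2/5 · 0.019775 = 0.0079102; with total 0.065066.
Hence P(bag B | data) = (0.0079102) / (0.065066) = 0.12157.

0.1216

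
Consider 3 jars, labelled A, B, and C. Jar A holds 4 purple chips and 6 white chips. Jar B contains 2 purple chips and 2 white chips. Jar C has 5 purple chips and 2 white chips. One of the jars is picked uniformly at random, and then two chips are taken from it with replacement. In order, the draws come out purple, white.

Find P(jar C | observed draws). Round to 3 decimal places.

Under each hypothesis, the probability of the observed sequence is: P(data | jar A) = (4/10)(6/10) = 0.24; P(data | jar B) = (2/4)(2/4) = 0.25; P(data | jar C) = (5/7)(2/7) = 0.20408.
Weighting by the prior gives 1/3 · 0.24 = 0.08, 1/3 · 0.25 = 0.083333, 1/3 · 0.20408 = 0.068027; with total 0.23136.
Hence P(jar C | data) = (0.068027) / (0.23136) = 0.29403.

0.294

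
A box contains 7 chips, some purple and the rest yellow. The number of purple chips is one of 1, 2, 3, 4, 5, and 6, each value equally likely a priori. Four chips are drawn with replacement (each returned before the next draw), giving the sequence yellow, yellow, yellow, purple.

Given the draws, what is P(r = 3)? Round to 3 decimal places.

The likelihood of the observed sequence under each hypothesis: P(data | r = 1) = (6/7)(6/7)(6/7)(1/7) = 0.089963; P(data | r = 2) = (5/7)(5/7)(5/7)(2/7) = 0.10412; P(data | r = 3) = (4/7)(4/7)(4/7)(3/7) = 0.079967; P(data | r = 4) = (3/7)(3/7)(3/7)(4/7) = 0.044981; P(data | r = 5) = (2/7)(2/7)(2/7)(5/7) = 0.01666; P(data | r = 6) = (1/7)(1/7)(1/7)(6/7) = 0.002499.
The prior-weighted likelihoods are 1/6 · 0.089963 = 0.014994, 1/6 · 0.10412 = 0.017354, 1/6 · 0.079967 = 0.013328, 1/6 · 0.044981 = 0.0074969, 1/6 · 0.01666 = 0.0027766, 1/6 · 0.002499 = 0.00041649; these sum to 0.056365.
So P(r = 3 | data) = (0.013328) / (0.056365) = 0.23645.

0.236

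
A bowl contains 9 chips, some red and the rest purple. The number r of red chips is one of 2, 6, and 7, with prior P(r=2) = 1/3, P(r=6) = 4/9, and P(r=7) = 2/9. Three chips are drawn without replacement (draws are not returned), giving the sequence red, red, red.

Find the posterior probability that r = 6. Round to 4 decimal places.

0.5333

Under each hypothesis, the probability of the observed sequence is: P(data | r = 2) = (2/9)(1/8)(0/7) = 0; P(data | r = 6) = (6/9)(5/8)(4/7) = 5/21; P(data | r = 7) = (7/9)(6/8)(5/7) = 5/12.
Multiplying each by its prior: 1/3 · 0 = 0, 4/9 · 5/21 = 20/189, 2/9 · 5/12 = 5/54; with total 25/126.
Hence P(r = 6 | data) = (20/189) / (25/126) = 8/15.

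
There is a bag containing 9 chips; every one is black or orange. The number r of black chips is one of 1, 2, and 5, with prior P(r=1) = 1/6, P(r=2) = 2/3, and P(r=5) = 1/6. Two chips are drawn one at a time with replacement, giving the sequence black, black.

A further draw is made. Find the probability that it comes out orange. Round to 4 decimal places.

0.5820

Under each hypothesis, the probability of the observed sequence is: P(data | r = 1) = (1/9)(1/9) = 1/81; P(data | r = 2) = (2/9)(2/9) = 4/81; P(data | r = 5) = (5/9)(5/9) = 25/81.
Multiplying each by its prior: 1/6 · 1/81 = 1/486, 2/3 · 4/81 = 8/243, 1/6 · 25/81 = 25/486; with total 7/81.
Normalising, the posterior is P(r = 1 | data) = 1/42, P(r = 2 | data) = 8/21, P(r = 5 | data) = 25/42.
So P(orange next | data) = Σ P(orange next | H) P(H | data) = (8/9)(1/42) + (7/9)(8/21) + (4/9)(25/42) = 110/189.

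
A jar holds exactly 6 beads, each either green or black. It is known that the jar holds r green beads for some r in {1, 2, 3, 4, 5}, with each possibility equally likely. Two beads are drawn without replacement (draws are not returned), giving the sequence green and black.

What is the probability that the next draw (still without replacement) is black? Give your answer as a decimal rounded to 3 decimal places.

The likelihood of the observed sequence under each hypothesis: P(data | r = 1) = (1/6)(5/5) = 1/6; P(data | r = 2) = (2/6)(4/5) = 4/15; P(data | r = 3) = (3/6)(3/5) = 3/10; P(data | r = 4) = (4/6)(2/5) = 4/15; P(data | r = 5) = (5/6)(1/5) = 1/6.
The prior-weighted likelihoods are 1/5 · 1/6 = 1/30, 1/5 · 4/15 = 4/75, 1/5 · 3/10 = 3/50, 1/5 · 4/15 = 4/75, 1/5 · 1/6 = 1/30; with total 7/30.
The posterior is then P(r = 1 | data) = 1/7, P(r = 2 | data) = 8/35, P(r = 3 | data) = 9/35, P(r = 4 | data) = 8/35, P(r = 5 | data) = 1/7.
So P(black next | data) = Σ P(black next | H) P(H | data) = (1)(1/7) + (3/4)(8/35) + (1/2)(9/35) + (1/4)(8/35) + (0)(1/7) = 1/2.

0.500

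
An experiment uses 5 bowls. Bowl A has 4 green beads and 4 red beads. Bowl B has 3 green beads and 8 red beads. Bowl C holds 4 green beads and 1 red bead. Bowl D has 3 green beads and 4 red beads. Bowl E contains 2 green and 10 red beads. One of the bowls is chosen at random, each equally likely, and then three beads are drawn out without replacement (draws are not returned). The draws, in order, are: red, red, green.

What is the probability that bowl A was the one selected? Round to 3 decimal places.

Compute the likelihood of the observed sequence for each case: P(data | bowl A) = (4/8)(3/7)(4/6) = 0.14286; P(data | bowl B) = (8/11)(7/10)(3/9) = 0.1697; P(data | bowl C) = (1/5)(0/4) = 0; P(data | bowl D) = (4/7)(3/6)(3/5) = 0.17143; P(data | bowl E) = (10/12)(9/11)(2/10) = 0.13636.
The prior-weighted likelihoods are 1/5 · 0.14286 = 0.028571, 1/5 · 0.1697 = 0.033939, 1/5 · 0 = 0, 1/5 · 0.17143 = 0.034286, 1/5 · 0.13636 = 0.027273; with total 0.12407.
Hence P(bowl A | data) = (0.028571) / (0.12407) = 0.23029.

0.230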